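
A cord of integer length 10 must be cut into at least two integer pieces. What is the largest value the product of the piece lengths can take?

36

Fill f[k] for k=2..10: at each k try every first piece i and multiply by the better of (k−i) uncut or f[k−i].
f[2] = 1·max(1,0) = 1·1 = 1
f[3] = max(1·2, 2·1) = 2
f[4] = max(1·3, 2·2, 3·1) = 4
f[5] = max(1·4, 2·3, 3·2, 4·1) = 6
f[6] = max(1·6, 2·4, 3·3, 4·2, 5·1) = 9
f[7] = max(1·9, 2·6, 3·4, 4·3, 5·2, 6·1) = 12
f[8] = max(1·12, 2·9, 3·6, …, 6·2, 7·1) = 18
f[9] = max(1·18, 2·12, 3·9, …, 7·2, 8·1) = 27
f[10] = max(1·27, 2·18, 3·12, …, 8·2, 9·1) = 36
One optimal split: 3 + 3 + 2 + 2; product 3·3·2·2 = 36.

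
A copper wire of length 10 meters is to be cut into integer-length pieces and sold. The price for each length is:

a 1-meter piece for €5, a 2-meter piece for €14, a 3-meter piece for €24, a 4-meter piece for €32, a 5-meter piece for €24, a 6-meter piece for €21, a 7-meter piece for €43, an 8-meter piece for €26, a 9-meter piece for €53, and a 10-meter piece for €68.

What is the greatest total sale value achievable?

80

Build R[k] bottom-up: R[k] = max over allowed piece i of (p[i] + R[k−i]).
R[1] = 5
R[2] = max(5+5, 14+0) = 14
R[3] = max(5+14, 14+5, 24+0) = 24
R[4] = max(5+24, 14+14, 24+5, 32+0) = 32
R[5] = max(5+32, 14+24, 24+14, 32+5, 24+0) = 38
R[6] = max(5+38, 14+32, 24+24, 32+14, 24+5, 21+0) = 48
R[7] = max(5+48, 14+38, 24+32, …, 21+5, 43+0) = 56
R[8] = max(5+56, 14+48, 24+38, …, 43+5, 26+0) = 64
R[9] = max(5+64, 14+56, 24+48, …, 26+5, 53+0) = 72
R[10] = max(5+72, 14+64, 24+56, …, 53+5, 68+0) = 80
One optimal cutting: 4 + 3 + 3 → €32 + €24 + €24 = €80.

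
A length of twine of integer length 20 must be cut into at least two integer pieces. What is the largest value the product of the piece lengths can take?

1458

Define f[k] = max over 1≤i<k of i · max(k−i, f[k−i]); the inner max lets the remainder stay uncut if that's better.
Small cases: f[2]=1, f[3]=2, f[4]=4, f[5]=6, f[6]=9, f[7]=12, f[8]=18, f[9]=27, f[10]=36, f[11]=54, f[12]=81.
f[13] = 2×max(11,54) = 2×54 = 108
f[14] = 2×max(12,81) = 2×81 = 162
f[15] = 3×max(12,81) = 3×81 = 243
f[16] = 2×max(14,162) = 2×162 = 324
f[17] = 2×max(15,243) = 2×243 = 486
f[18] = 3×max(15,243) = 3×243 = 729
f[19] = 2×max(17,486) = 2×486 = 972
f[20] = 2×max(18,729) = 2×729 = 1458
One optimal split: 3 + 3 + 3 + 3 + 3 + 3 + 2; product 3×3×3×3×3×3×2 = 1458.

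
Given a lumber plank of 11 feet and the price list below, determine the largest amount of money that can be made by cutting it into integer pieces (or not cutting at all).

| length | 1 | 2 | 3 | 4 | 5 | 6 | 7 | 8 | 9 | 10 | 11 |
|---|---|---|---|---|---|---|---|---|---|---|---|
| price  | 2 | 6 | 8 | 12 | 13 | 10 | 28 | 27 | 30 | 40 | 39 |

Build R[k] bottom-up: R[k] = max over allowed piece i of (p[i] + R[k−i]).
R[1] = 2
R[2] = 6
R[3] = 8  (first piece 1, then R[2]=6)
R[4] = 12  (first piece 2, then R[2]=6)
R[5] = 14  (first piece 1, then R[4]=12)
R[6] = 18  (first piece 2, then R[4]=12)
R[7] = 28
R[8] = 30  (first piece 1, then R[7]=28)
R[9] = 34  (first piece 2, then R[7]=28)
R[10] = 40
R[11] = 42  (first piece 1, then R[10]=40)
One optimal cutting: 10 + 1 → $40 + $2 = $42.

42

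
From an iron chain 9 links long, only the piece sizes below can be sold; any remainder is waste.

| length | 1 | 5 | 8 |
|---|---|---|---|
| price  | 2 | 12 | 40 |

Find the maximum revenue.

Let best[k] be the best obtainable value from length k. For each k, try every first piece i and keep the best of price[i] + best[k−i].
best[1] = 2
best[2] = 4  (first piece 1, then best[1]=2)
best[3] = 6  (first piece 1, then best[2]=4)
best[4] = 8  (first piece 1, then best[3]=6)
best[5] = 12
best[6] = 14  (first piece 1, then best[5]=12)
best[7] = 16  (first piece 1, then best[6]=14)
best[8] = 40
best[9] = 42  (first piece 1, then best[8]=40)
One optimal cutting: 8 + 1 → $42.

42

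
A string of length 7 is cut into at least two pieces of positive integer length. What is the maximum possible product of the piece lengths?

12

Let P[k] be the best product for length k (with at least one cut). For each first piece i, the rest contributes max(k−i, P[k−i]).
P[2] = 1*max(1,0) = 1*1 = 1
P[3] = 1*max(2,1) = 1*2 = 2
P[4] = 2*max(2,1) = 2*2 = 4
P[5] = 2*max(3,2) = 2*3 = 6
P[6] = 3*max(3,2) = 3*3 = 9
P[7] = 2*max(5,6) = 2*6 = 12
One optimal split: 3 + 2 + 2; product 3*2*2 = 12.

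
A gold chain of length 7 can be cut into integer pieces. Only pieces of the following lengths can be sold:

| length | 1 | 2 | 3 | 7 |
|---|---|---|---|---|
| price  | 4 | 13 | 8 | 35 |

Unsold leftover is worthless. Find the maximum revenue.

43

Build f[k] bottom-up: f[k] = max over allowed piece i of (p[i] + f[k−i]).
f[1] = 4
f[2] = 13
f[3] = 17  (first piece 1, then f[2]=13)
f[4] = 26  (first piece 2, then f[2]=13)
f[5] = 30  (first piece 1, then f[4]=26)
f[6] = 39  (first piece 2, then f[4]=26)
f[7] = 43  (first piece 1, then f[6]=39)
One optimal cutting: 2 + 2 + 2 + 1 → $43.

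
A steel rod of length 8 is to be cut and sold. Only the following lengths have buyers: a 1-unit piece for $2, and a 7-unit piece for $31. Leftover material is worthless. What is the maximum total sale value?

33

Consider every possible first cut. best[k] is the best of p[i]+best[k−i] over all sellable i≤k.
best[1] = 2
best[2] = 4  (first piece 1, then best[1]=2)
best[3] = 6  (first piece 1, then best[2]=4)
best[4] = 8  (first piece 1, then best[3]=6)
best[5] = 10  (first piece 1, then best[4]=8)
best[6] = 12  (first piece 1, then best[5]=10)
best[7] = 31
best[8] = 33  (first piece 1, then best[7]=31)
One optimal cutting: 7 + 1 → $33.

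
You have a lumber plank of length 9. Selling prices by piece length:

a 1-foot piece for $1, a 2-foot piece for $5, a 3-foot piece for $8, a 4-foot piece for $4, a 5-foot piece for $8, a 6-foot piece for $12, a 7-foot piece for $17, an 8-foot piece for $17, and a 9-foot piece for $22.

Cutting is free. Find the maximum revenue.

Build v[k] bottom-up: v[k] = max over allowed piece i of (p[i] + v[k−i]).
v[1] = 1
v[2] = 5
v[3] = 8
v[4] = 10  (first piece 2, then v[2]=5)
v[5] = 13  (first piece 2, then v[3]=8)
v[6] = 16  (first piece 3, then v[3]=8)
v[7] = 18  (first piece 2, then v[5]=13)
v[8] = 21  (first piece 2, then v[6]=16)
v[9] = 24  (first piece 3, then v[6]=16)
One optimal cutting: 3 + 3 + 3 → $8 + $8 + $8 = $24.

24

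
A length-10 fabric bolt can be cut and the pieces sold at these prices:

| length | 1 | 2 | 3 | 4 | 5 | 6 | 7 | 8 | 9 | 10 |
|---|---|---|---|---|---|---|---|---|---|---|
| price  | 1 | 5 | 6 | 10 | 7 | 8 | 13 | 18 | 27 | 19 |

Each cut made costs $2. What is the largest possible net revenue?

Build net[k] bottom-up: net[k] = max over allowed piece i of (p[i] + net[k−i]) − 2 per cut.
net[1] = 1
net[2] = max(1+1-2, 5+0) = 5
net[3] = max(1+5-2, 5+1-2, 6+0) = 6
net[4] = max(1+6-2, 5+5-2, 6+1-2, 10+0) = 10
net[5] = max(1+10-2, 5+6-2, 6+5-2, 10+1-2, 7+0) = 9
net[6] = max(1+9-2, 5+10-2, 6+6-2, 10+5-2, 7+1-2, 8+0) = 13
net[7] = max(1+13-2, 5+9-2, 6+10-2, …, 8+1-2, 13+0) = 14
net[8] = max(1+14-2, 5+13-2, 6+9-2, …, 13+1-2, 18+0) = 18
net[9] = max(1+18-2, 5+14-2, 6+13-2, …, 18+1-2, 27+0) = 27
net[10] = max(1+27-2, 5+18-2, 6+14-2, …, 27+1-2, 19+0) = 26
One optimal plan: pieces 9 + 1 (1 cut) → $28 − $2 = $26.

26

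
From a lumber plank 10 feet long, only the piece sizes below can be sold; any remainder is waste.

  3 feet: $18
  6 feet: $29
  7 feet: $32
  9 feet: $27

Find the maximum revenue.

54

Consider every possible first cut. best[k] is the best of p[i]+best[k−i] over all sellable i≤k.
best[1] = 0
best[2] = 0
best[3] = 18
best[4] = 18
best[5] = 18
best[6] = max(18+18, 29+0) = 36
best[7] = max(18+18, 29+0, 32+0) = 36
best[8] = max(18+18, 29+0, 32+0) = 36
best[9] = max(18+36, 29+18, 32+0, 27+0) = 54
best[10] = max(18+36, 29+18, 32+18, 27+0) = 54
One optimal cutting: pieces 3 + 3 + 3 with 1 foot of scrap → $54.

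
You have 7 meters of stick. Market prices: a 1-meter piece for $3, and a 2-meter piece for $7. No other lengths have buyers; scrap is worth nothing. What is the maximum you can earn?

24

Build f[k] bottom-up: f[k] = max over allowed piece i of (p[i] + f[k−i]).
f[1] = 3
f[2] = max(3+3, 7+0) = 7
f[3] = max(3+7, 7+3) = 10
f[4] = max(3+10, 7+7) = 14
f[5] = max(3+14, 7+10) = 17
f[6] = max(3+17, 7+14) = 21
f[7] = max(3+21, 7+17) = 24
One optimal cutting: 2 + 2 + 2 + 1 → $24.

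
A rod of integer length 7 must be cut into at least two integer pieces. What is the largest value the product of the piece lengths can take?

Fill f[k] for k=2..7: at each k try every first piece i and multiply by the better of (k−i) uncut or f[k−i].
f[2] = 1*max(1,0) = 1*1 = 1
f[3] = 1*max(2,1) = 1*2 = 2
f[4] = 2*max(2,1) = 2*2 = 4
f[5] = 2*max(3,2) = 2*3 = 6
f[6] = 3*max(3,2) = 3*3 = 9
f[7] = 2*max(5,6) = 2*6 = 12
One optimal split: 3 + 2 + 2; product 3*2*2 = 12.

12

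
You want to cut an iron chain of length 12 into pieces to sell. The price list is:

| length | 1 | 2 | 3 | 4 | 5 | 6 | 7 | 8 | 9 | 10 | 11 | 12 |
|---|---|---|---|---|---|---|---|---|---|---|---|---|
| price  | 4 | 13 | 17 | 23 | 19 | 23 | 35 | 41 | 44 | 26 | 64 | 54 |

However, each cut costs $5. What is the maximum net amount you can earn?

63

Build v[k] bottom-up: v[k] = max over allowed piece i of (p[i] + v[k−i]) − 5 per cut.
v[1] = 4
v[2] = 13
v[3] = 17
v[4] = 23
v[5] = 25  (first piece 2, then v[3]=17)
v[6] = 31  (first piece 2, then v[4]=23)
v[7] = 35  (first piece 3, then v[4]=23)
v[8] = 41  (first piece 4, then v[4]=23)
v[9] = 44
v[10] = 49  (first piece 2, then v[8]=41)
v[11] = 64
v[12] = 63  (first piece 1, then v[11]=64)
One optimal plan: pieces 11 + 1 (1 cut) → $68 − $5 = $63.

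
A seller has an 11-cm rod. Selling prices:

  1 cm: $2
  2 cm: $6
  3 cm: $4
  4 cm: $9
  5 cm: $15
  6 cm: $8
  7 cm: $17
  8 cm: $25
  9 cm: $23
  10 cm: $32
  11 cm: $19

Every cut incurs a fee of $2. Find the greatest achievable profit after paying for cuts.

Build r[k] bottom-up: r[k] = max over allowed piece i of (p[i] + r[k−i]) − 2 per cut.
r[1] = 2
r[2] = max(2+2-2, 6+0) = 6
r[3] = max(2+6-2, 6+2-2, 4+0) = 6
r[4] = max(2+6-2, 6+6-2, 4+2-2, 9+0) = 10
r[5] = max(2+10-2, 6+6-2, 4+6-2, 9+2-2, 15+0) = 15
r[6] = max(2+15-2, 6+10-2, 4+6-2, 9+6-2, 15+2-2, 8+0) = 15
r[7] = max(2+15-2, 6+15-2, 4+10-2, …, 8+2-2, 17+0) = 19
r[8] = max(2+19-2, 6+15-2, 4+15-2, …, 17+2-2, 25+0) = 25
r[9] = max(2+25-2, 6+19-2, 4+15-2, …, 25+2-2, 23+0) = 25
r[10] = max(2+25-2, 6+25-2, 4+19-2, …, 23+2-2, 32+0) = 32
r[11] = max(2+32-2, 6+25-2, 4+25-2, …, 32+2-2, 19+0) = 32
One optimal plan: pieces 10 + 1 (1 cut) → $34 − $2 = $32.

32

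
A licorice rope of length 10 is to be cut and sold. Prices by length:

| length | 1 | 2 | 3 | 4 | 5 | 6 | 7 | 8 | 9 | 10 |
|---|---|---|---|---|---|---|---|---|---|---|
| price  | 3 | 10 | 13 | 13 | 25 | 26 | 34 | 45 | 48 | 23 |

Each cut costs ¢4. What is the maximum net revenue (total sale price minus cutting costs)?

51

Consider every possible first cut. r[k] is the best of p[i]+r[k−i] over all sellable i≤k, charging 4 whenever i<k.
r[1] = 3
r[2] = 10
r[3] = 13
r[4] = 16  (first piece 2, then r[2]=10)
r[5] = 25
r[6] = 26
r[7] = 34
r[8] = 45
r[9] = 48
r[10] = 51  (first piece 2, then r[8]=45)
One optimal plan: pieces 8 + 2 (1 cut) → ¢55 − ¢4 = ¢51.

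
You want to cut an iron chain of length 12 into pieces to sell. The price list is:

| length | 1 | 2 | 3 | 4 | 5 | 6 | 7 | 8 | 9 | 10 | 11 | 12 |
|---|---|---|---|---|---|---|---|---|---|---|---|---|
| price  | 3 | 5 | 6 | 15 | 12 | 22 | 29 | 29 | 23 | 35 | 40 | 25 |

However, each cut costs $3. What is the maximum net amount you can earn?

41

Let r[k] be the best obtainable value from length k. For each k, try every first piece i and keep the best of price[i] + r[k−i] minus the 3 cut fee when i<k.
r[1] = 3
r[2] = max(3+3-3, 5+0) = 5
r[3] = max(3+5-3, 5+3-3, 6+0) = 6
r[4] = max(3+6-3, 5+5-3, 6+3-3, 15+0) = 15
r[5] = max(3+15-3, 5+6-3, 6+5-3, 15+3-3, 12+0) = 15
r[6] = max(3+15-3, 5+15-3, 6+6-3, 15+5-3, 12+3-3, 22+0) = 22
r[7] = max(3+22-3, 5+15-3, 6+15-3, …, 22+3-3, 29+0) = 29
r[8] = max(3+29-3, 5+22-3, 6+15-3, …, 29+3-3, 29+0) = 29
r[9] = max(3+29-3, 5+29-3, 6+22-3, …, 29+3-3, 23+0) = 31
r[10] = max(3+31-3, 5+29-3, 6+29-3, …, 23+3-3, 35+0) = 35
r[11] = max(3+35-3, 5+31-3, 6+29-3, …, 35+3-3, 40+0) = 41
r[12] = max(3+41-3, 5+35-3, 6+31-3, …, 40+3-3, 25+0) = 41
One optimal plan: pieces 7 + 4 + 1 (2 cuts) → $47 − $6 = $41.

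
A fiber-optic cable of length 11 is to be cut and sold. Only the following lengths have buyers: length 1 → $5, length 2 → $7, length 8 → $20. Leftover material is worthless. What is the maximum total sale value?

Consider every possible first cut. f[k] is the best of p[i]+f[k−i] over all sellable i≤k.
f[1] = 5
f[2] = max(5+5, 7+0) = 10
f[3] = max(5+10, 7+5) = 15
f[4] = max(5+15, 7+10) = 20
f[5] = max(5+20, 7+15) = 25
f[6] = max(5+25, 7+20) = 30
f[7] = max(5+30, 7+25) = 35
f[8] = max(5+35, 7+30, 20+0) = 40
f[9] = max(5+40, 7+35, 20+5) = 45
f[10] = max(5+45, 7+40, 20+10) = 50
f[11] = max(5+50, 7+45, 20+15) = 55
One optimal cutting: 1 + 1 + 1 + 1 + 1 + 1 + 1 + 1 + 1 + 1 + 1 → $55.

55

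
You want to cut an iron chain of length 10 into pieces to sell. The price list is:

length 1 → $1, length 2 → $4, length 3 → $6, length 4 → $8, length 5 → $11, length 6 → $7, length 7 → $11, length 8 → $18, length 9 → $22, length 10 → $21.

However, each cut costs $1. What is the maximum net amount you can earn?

Consider every possible first cut. net[k] is the best of p[i]+net[k−i] over all sellable i≤k, charging 1 whenever i<k.
net[1] = 1
net[2] = max(1+1-1, 4+0) = 4
net[3] = max(1+4-1, 4+1-1, 6+0) = 6
net[4] = max(1+6-1, 4+4-1, 6+1-1, 8+0) = 8
net[5] = max(1+8-1, 4+6-1, 6+4-1, 8+1-1, 11+0) = 11
net[6] = max(1+11-1, 4+8-1, 6+6-1, 8+4-1, 11+1-1, 7+0) = 11
net[7] = max(1+11-1, 4+11-1, 6+8-1, …, 7+1-1, 11+0) = 14
net[8] = max(1+14-1, 4+11-1, 6+11-1, …, 11+1-1, 18+0) = 18
net[9] = max(1+18-1, 4+14-1, 6+11-1, …, 18+1-1, 22+0) = 22
net[10] = max(1+22-1, 4+18-1, 6+14-1, …, 22+1-1, 21+0) = 22
One optimal plan: pieces 9 + 1 (1 cut) → $23 − $1 = $22.

22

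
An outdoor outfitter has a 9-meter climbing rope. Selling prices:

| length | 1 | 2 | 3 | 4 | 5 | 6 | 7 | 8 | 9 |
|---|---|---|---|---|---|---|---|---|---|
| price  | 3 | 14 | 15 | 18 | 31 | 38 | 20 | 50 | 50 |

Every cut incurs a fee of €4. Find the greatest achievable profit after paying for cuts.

51

Let r[k] be the best obtainable value from length k. For each k, try every first piece i and keep the best of price[i] + r[k−i] minus the 4 cut fee when i<k.
r[1] = 3
r[2] = max(3+3-4, 14+0) = 14
r[3] = max(3+14-4, 14+3-4, 15+0) = 15
r[4] = max(3+15-4, 14+14-4, 15+3-4, 18+0) = 24
r[5] = max(3+24-4, 14+15-4, 15+14-4, 18+3-4, 31+0) = 31
r[6] = max(3+31-4, 14+24-4, 15+15-4, 18+14-4, 31+3-4, 38+0) = 38
r[7] = max(3+38-4, 14+31-4, 15+24-4, …, 38+3-4, 20+0) = 41
r[8] = max(3+41-4, 14+38-4, 15+31-4, …, 20+3-4, 50+0) = 50
r[9] = max(3+50-4, 14+41-4, 15+38-4, …, 50+3-4, 50+0) = 51
One optimal plan: pieces 5 + 2 + 2 (2 cuts) → €59 − €8 = €51.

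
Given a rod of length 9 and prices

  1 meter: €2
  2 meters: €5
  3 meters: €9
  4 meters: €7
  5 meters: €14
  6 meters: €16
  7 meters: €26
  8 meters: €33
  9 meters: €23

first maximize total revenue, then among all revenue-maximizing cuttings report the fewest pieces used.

Build r[k] bottom-up: r[k] = max over allowed piece i of (p[i] + r[k−i]).
r[1] = 2
r[2] = 5
r[3] = 9
r[4] = 11  (first piece 1, then r[3]=9)
r[5] = 14  (first piece 2, then r[3]=9)
r[6] = 18  (first piece 3, then r[3]=9)
r[7] = 26
r[8] = 33
r[9] = 35  (first piece 1, then r[8]=33)
Maximum revenue is €35.
Now minimize piece count subject to staying optimal: for each k, pieces[k] = 1 + min over i with p[i]+r[k−i]=r[k] of pieces[k−i].
pieces[6] = 2
pieces[7] = 1
pieces[8] = 1
pieces[9] = 2

2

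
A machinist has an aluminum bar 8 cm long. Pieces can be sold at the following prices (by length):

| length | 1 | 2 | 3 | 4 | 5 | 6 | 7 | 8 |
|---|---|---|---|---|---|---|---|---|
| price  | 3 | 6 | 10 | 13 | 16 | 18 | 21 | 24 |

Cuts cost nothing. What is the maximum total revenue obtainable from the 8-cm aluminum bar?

Let v[k] be the best obtainable value from length k. For each k, try every first piece i and keep the best of price[i] + v[k−i].
v[1] = 3
v[2] = max(3+3, 6+0) = 6
v[3] = max(3+6, 6+3, 10+0) = 10
v[4] = max(3+10, 6+6, 10+3, 13+0) = 13
v[5] = max(3+13, 6+10, 10+6, 13+3, 16+0) = 16
v[6] = max(3+16, 6+13, 10+10, 13+6, 16+3, 18+0) = 20
v[7] = max(3+20, 6+16, 10+13, …, 18+3, 21+0) = 23
v[8] = max(3+23, 6+20, 10+16, …, 21+3, 24+0) = 26
One optimal cutting: 3 + 3 + 1 + 1 → $10 + $10 + $3 + $3 = $26.

26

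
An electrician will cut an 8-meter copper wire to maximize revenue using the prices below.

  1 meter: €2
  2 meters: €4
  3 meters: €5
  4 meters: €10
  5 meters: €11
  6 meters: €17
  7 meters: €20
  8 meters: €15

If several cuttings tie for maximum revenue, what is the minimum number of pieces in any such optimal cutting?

Build r[k] bottom-up: r[k] = max over allowed piece i of (p[i] + r[k−i]).
r[1] = 2
r[2] = max(2+2, 4+0) = 4
r[3] = max(2+4, 4+2, 5+0) = 6
r[4] = max(2+6, 4+4, 5+2, 10+0) = 10
r[5] = max(2+10, 4+6, 5+4, 10+2, 11+0) = 12
r[6] = max(2+12, 4+10, 5+6, 10+4, 11+2, 17+0) = 17
r[7] = max(2+17, 4+12, 5+10, …, 17+2, 20+0) = 20
r[8] = max(2+20, 4+17, 5+12, …, 20+2, 15+0) = 22
Maximum revenue is €22.
Now minimize piece count subject to staying optimal: for each k, pieces[k] = 1 + min over i with p[i]+r[k−i]=r[k] of pieces[k−i].
pieces[5] = 2
pieces[6] = 1
pieces[7] = 1
pieces[8] = 2

2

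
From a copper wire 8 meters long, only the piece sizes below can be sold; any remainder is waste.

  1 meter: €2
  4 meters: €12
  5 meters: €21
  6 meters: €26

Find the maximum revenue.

Build r[k] bottom-up: r[k] = max over allowed piece i of (p[i] + r[k−i]).
r[1] = 2
r[2] = 4  (first piece 1, then r[1]=2)
r[3] = 6  (first piece 1, then r[2]=4)
r[4] = 12
r[5] = 21
r[6] = 26
r[7] = 28  (first piece 1, then r[6]=26)
r[8] = 30  (first piece 1, then r[7]=28)
One optimal cutting: 6 + 1 + 1 → €30.

30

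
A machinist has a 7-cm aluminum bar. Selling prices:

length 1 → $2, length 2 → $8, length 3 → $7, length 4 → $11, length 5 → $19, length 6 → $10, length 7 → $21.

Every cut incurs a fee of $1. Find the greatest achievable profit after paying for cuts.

26

Build net[k] bottom-up: net[k] = max over allowed piece i of (p[i] + net[k−i]) − 1 per cut.
net[1] = 2
net[2] = max(2+2-1, 8+0) = 8
net[3] = max(2+8-1, 8+2-1, 7+0) = 9
net[4] = max(2+9-1, 8+8-1, 7+2-1, 11+0) = 15
net[5] = max(2+15-1, 8+9-1, 7+8-1, 11+2-1, 19+0) = 19
net[6] = max(2+19-1, 8+15-1, 7+9-1, 11+8-1, 19+2-1, 10+0) = 22
net[7] = max(2+22-1, 8+19-1, 7+15-1, …, 10+2-1, 21+0) = 26
One optimal plan: pieces 5 + 2 (1 cut) → $27 − $1 = $26.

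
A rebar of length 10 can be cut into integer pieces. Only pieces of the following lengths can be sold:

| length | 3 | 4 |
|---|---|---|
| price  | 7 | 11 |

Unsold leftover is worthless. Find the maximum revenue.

Let r[k] be the best obtainable value from length k. For each k, try every first piece i and keep the best of price[i] + r[k−i].
r[1] = 0
r[2] = 0
r[3] = 7
r[4] = 11
r[5] = 11
r[6] = 14  (first piece 3, then r[3]=7)
r[7] = 18  (first piece 3, then r[4]=11)
r[8] = 22  (first piece 4, then r[4]=11)
r[9] = 22
r[10] = 25  (first piece 3, then r[7]=18)
One optimal cutting: 4 + 3 + 3 → ₹25.

25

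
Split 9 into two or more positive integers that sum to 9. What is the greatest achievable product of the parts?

27

Define f[k] = max over 1≤i<k of i · max(k−i, f[k−i]); the inner max lets the remainder stay uncut if that's better.
f[2] = 1*max(1,0) = 1*1 = 1
f[3] = max(1*2, 2*1) = 2
f[4] = max(1*3, 2*2, 3*1) = 4
f[5] = max(1*4, 2*3, 3*2, 4*1) = 6
f[6] = max(1*6, 2*4, 3*3, 4*2, 5*1) = 9
f[7] = max(1*9, 2*6, 3*4, 4*3, 5*2, 6*1) = 12
f[8] = max(1*12, 2*9, 3*6, …, 6*2, 7*1) = 18
f[9] = max(1*18, 2*12, 3*9, …, 7*2, 8*1) = 27
One optimal split: 3 + 3 + 3; product 3*3*3 = 27.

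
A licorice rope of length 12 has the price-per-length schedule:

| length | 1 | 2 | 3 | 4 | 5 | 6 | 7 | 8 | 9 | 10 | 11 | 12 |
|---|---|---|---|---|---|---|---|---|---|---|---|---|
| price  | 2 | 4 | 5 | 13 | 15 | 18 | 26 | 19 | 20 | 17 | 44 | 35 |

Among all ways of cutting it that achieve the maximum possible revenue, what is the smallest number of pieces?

Consider every possible first cut. r[k] is the best of p[i]+r[k−i] over all sellable i≤k.
r[1] = 2
r[2] = max(2+2, 4+0) = 4
r[3] = max(2+4, 4+2, 5+0) = 6
r[4] = max(2+6, 4+4, 5+2, 13+0) = 13
r[5] = max(2+13, 4+6, 5+4, 13+2, 15+0) = 15
r[6] = max(2+15, 4+13, 5+6, 13+4, 15+2, 18+0) = 18
r[7] = max(2+18, 4+15, 5+13, …, 18+2, 26+0) = 26
r[8] = max(2+26, 4+18, 5+15, …, 26+2, 19+0) = 28
r[9] = max(2+28, 4+26, 5+18, …, 19+2, 20+0) = 30
r[10] = max(2+30, 4+28, 5+26, …, 20+2, 17+0) = 32
r[11] = max(2+32, 4+30, 5+28, …, 17+2, 44+0) = 44
r[12] = max(2+44, 4+32, 5+30, …, 44+2, 35+0) = 46
Maximum revenue is ¢46.
Now minimize piece count subject to staying optimal: for each k, pieces[k] = 1 + min over i with p[i]+r[k−i]=r[k] of pieces[k−i].
pieces[9] = 2
pieces[10] = 3
pieces[11] = 1
pieces[12] = 2

2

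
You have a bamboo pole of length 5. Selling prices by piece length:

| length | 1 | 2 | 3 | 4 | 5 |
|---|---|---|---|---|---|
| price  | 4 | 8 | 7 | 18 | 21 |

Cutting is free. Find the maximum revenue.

22

Build v[k] bottom-up: v[k] = max over allowed piece i of (p[i] + v[k−i]).
v[1] = 4
v[2] = 8  (first piece 1, then v[1]=4)
v[3] = 12  (first piece 1, then v[2]=8)
v[4] = 18
v[5] = 22  (first piece 1, then v[4]=18)
One optimal cutting: 4 + 1 → $18 + $4 = $22.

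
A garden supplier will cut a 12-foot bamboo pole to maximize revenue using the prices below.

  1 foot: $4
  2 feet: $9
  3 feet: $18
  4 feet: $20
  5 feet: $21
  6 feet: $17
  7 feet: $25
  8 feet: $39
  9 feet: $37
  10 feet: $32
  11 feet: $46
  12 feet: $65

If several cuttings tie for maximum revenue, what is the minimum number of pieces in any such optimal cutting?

Let r[k] be the best obtainable value from length k. For each k, try every first piece i and keep the best of price[i] + r[k−i].
r[1] = 4
r[2] = 9
r[3] = 18
r[4] = 22  (first piece 1, then r[3]=18)
r[5] = 27  (first piece 2, then r[3]=18)
r[6] = 36  (first piece 3, then r[3]=18)
r[7] = 40  (first piece 1, then r[6]=36)
r[8] = 45  (first piece 2, then r[6]=36)
r[9] = 54  (first piece 3, then r[6]=36)
r[10] = 58  (first piece 1, then r[9]=54)
r[11] = 63  (first piece 2, then r[9]=54)
r[12] = 72  (first piece 3, then r[9]=54)
Maximum revenue is $72.
Now minimize piece count subject to staying optimal: for each k, pieces[k] = 1 + min over i with p[i]+r[k−i]=r[k] of pieces[k−i].
pieces[9] = 3
pieces[10] = 4
pieces[11] = 4
pieces[12] = 4

4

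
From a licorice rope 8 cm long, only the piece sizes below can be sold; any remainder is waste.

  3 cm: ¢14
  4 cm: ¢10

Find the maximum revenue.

Build r[k] bottom-up: r[k] = max over allowed piece i of (p[i] + r[k−i]).
r[1] = 0
r[2] = 0
r[3] = 14
r[4] = max(14+0, 10+0) = 14
r[5] = max(14+0, 10+0) = 14
r[6] = max(14+14, 10+0) = 28
r[7] = max(14+14, 10+14) = 28
r[8] = max(14+14, 10+14) = 28
One optimal cutting: pieces 3 + 3 with 2 cm of scrap → ¢28.

28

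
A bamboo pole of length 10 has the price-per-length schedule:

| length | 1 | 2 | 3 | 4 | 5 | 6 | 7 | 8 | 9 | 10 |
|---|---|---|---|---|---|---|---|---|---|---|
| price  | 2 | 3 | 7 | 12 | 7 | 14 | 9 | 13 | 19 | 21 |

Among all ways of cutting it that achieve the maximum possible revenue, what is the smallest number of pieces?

Consider every possible first cut. r[k] is the best of p[i]+r[k−i] over all sellable i≤k.
r[1] = 2
r[2] = max(2+2, 3+0) = 4
r[3] = max(2+4, 3+2, 7+0) = 7
r[4] = max(2+7, 3+4, 7+2, 12+0) = 12
r[5] = max(2+12, 3+7, 7+4, 12+2, 7+0) = 14
r[6] = max(2+14, 3+12, 7+7, 12+4, 7+2, 14+0) = 16
r[7] = max(2+16, 3+14, 7+12, …, 14+2, 9+0) = 19
r[8] = max(2+19, 3+16, 7+14, …, 9+2, 13+0) = 24
r[9] = max(2+24, 3+19, 7+16, …, 13+2, 19+0) = 26
r[10] = max(2+26, 3+24, 7+19, …, 19+2, 21+0) = 28
Maximum revenue is $28.
Now minimize piece count subject to staying optimal: for each k, pieces[k] = 1 + min over i with p[i]+r[k−i]=r[k] of pieces[k−i].
pieces[7] = 2
pieces[8] = 2
pieces[9] = 3
pieces[10] = 4

4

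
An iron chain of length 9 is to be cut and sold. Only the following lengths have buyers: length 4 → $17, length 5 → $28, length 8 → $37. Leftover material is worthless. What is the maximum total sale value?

45

Build f[k] bottom-up: f[k] = max over allowed piece i of (p[i] + f[k−i]).
f[1] = 0
f[2] = 0
f[3] = 0
f[4] = 17
f[5] = 28
f[6] = 28
f[7] = 28
f[8] = 37
f[9] = 45  (first piece 4, then f[5]=28)
One optimal cutting: 5 + 4 → $45.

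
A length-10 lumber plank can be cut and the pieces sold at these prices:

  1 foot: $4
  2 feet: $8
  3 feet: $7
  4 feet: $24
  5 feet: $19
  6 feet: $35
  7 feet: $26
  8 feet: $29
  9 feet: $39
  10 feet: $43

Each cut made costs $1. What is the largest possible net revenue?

Build r[k] bottom-up: r[k] = max over allowed piece i of (p[i] + r[k−i]) − 1 per cut.
r[1] = 4
r[2] = max(4+4-1, 8+0) = 8
r[3] = max(4+8-1, 8+4-1, 7+0) = 11
r[4] = max(4+11-1, 8+8-1, 7+4-1, 24+0) = 24
r[5] = max(4+24-1, 8+11-1, 7+8-1, 24+4-1, 19+0) = 27
r[6] = max(4+27-1, 8+24-1, 7+11-1, 24+8-1, 19+4-1, 35+0) = 35
r[7] = max(4+35-1, 8+27-1, 7+24-1, …, 35+4-1, 26+0) = 38
r[8] = max(4+38-1, 8+35-1, 7+27-1, …, 26+4-1, 29+0) = 47
r[9] = max(4+47-1, 8+38-1, 7+35-1, …, 29+4-1, 39+0) = 50
r[10] = max(4+50-1, 8+47-1, 7+38-1, …, 39+4-1, 43+0) = 58
One optimal plan: pieces 6 + 4 (1 cut) → $59 − $1 = $58.

58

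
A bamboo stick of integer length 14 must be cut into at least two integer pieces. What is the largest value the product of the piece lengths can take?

162

Fill P[k] for k=2..14: at each k try every first piece i and multiply by the better of (k−i) uncut or P[k−i].
Small cases: P[2]=1, P[3]=2, P[4]=4, P[5]=6, P[6]=9, P[7]=12, P[8]=18, P[9]=27.
P[10] = 2*max(8,18) = 2*18 = 36
P[11] = 2*max(9,27) = 2*27 = 54
P[12] = 3*max(9,27) = 3*27 = 81
P[13] = 2*max(11,54) = 2*54 = 108
P[14] = 2*max(12,81) = 2*81 = 162
One optimal split: 3 + 3 + 3 + 3 + 2; product 3*3*3*3*2 = 162.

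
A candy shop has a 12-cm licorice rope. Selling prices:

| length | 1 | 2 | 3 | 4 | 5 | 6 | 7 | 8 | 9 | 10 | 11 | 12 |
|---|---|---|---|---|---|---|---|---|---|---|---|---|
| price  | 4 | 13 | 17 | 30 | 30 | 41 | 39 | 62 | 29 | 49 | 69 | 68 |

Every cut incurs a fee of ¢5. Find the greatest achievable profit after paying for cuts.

Build v[k] bottom-up: v[k] = max over allowed piece i of (p[i] + v[k−i]) − 5 per cut.
v[1] = 4
v[2] = 13
v[3] = 17
v[4] = 30
v[5] = 30
v[6] = 41
v[7] = 42  (first piece 3, then v[4]=30)
v[8] = 62
v[9] = 61  (first piece 1, then v[8]=62)
v[10] = 70  (first piece 2, then v[8]=62)
v[11] = 74  (first piece 3, then v[8]=62)
v[12] = 87  (first piece 4, then v[8]=62)
One optimal plan: pieces 8 + 4 (1 cut) → ¢92 − ¢5 = ¢87.

87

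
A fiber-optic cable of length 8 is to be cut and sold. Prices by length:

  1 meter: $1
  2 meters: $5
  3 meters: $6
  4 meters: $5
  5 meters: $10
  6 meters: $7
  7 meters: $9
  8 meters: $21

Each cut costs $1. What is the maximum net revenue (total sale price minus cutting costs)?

Consider every possible first cut. r[k] is the best of p[i]+r[k−i] over all sellable i≤k, charging 1 whenever i<k.
r[1] = 1
r[2] = max(1+1-1, 5+0) = 5
r[3] = max(1+5-1, 5+1-1, 6+0) = 6
r[4] = max(1+6-1, 5+5-1, 6+1-1, 5+0) = 9
r[5] = max(1+9-1, 5+6-1, 6+5-1, 5+1-1, 10+0) = 10
r[6] = max(1+10-1, 5+9-1, 6+6-1, 5+5-1, 10+1-1, 7+0) = 13
r[7] = max(1+13-1, 5+10-1, 6+9-1, …, 7+1-1, 9+0) = 14
r[8] = max(1+14-1, 5+13-1, 6+10-1, …, 9+1-1, 21+0) = 21
Best is to make no cuts and sell whole for $21.

21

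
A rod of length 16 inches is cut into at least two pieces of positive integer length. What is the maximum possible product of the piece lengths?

Let g[k] be the best product for length k (with at least one cut). For each first piece i, the rest contributes max(k−i, g[k−i]).
g[2] = 1*max(1,0) = 1*1 = 1
g[3] = max(1*2, 2*1) = 2
g[4] = max(1*3, 2*2, 3*1) = 4
g[5] = max(1*4, 2*3, 3*2, 4*1) = 6
g[6] = max(1*6, 2*4, 3*3, 4*2, 5*1) = 9
g[7] = max(1*9, 2*6, 3*4, 4*3, 5*2, 6*1) = 12
g[8] = max(1*12, 2*9, 3*6, …, 6*2, 7*1) = 18
g[9] = max(1*18, 2*12, 3*9, …, 7*2, 8*1) = 27
g[10] = max(1*27, 2*18, 3*12, …, 8*2, 9*1) = 36
g[11] = max(1*36, 2*27, 3*18, …, 9*2, 10*1) = 54
g[12] = max(1*54, 2*36, 3*27, …, 10*2, 11*1) = 81
g[13] = max(1*81, 2*54, 3*36, …, 11*2, 12*1) = 108
g[14] = max(1*108, 2*81, 3*54, …, 12*2, 13*1) = 162
g[15] = max(1*162, 2*108, 3*81, …, 13*2, 14*1) = 243
g[16] = max(1*243, 2*162, 3*108, …, 14*2, 15*1) = 324
One optimal split: 3 + 3 + 3 + 3 + 2 + 2; product 3*3*3*3*2*2 = 324.

324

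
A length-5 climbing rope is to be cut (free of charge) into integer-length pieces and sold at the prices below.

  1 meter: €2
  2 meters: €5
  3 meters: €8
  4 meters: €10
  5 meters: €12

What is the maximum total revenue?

13

Build r[k] bottom-up: r[k] = max over allowed piece i of (p[i] + r[k−i]).
r[1] = 2
r[2] = max(2+2, 5+0) = 5
r[3] = max(2+5, 5+2, 8+0) = 8
r[4] = max(2+8, 5+5, 8+2, 10+0) = 10
r[5] = max(2+10, 5+8, 8+5, 10+2, 12+0) = 13
One optimal cutting: 3 + 2 → €8 + €5 = €13.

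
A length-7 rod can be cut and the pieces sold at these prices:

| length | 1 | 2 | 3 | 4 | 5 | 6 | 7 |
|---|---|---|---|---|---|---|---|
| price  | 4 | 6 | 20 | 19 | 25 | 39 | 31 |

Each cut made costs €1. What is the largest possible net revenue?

42

Consider every possible first cut. net[k] is the best of p[i]+net[k−i] over all sellable i≤k, charging 1 whenever i<k.
net[1] = 4
net[2] = max(4+4-1, 6+0) = 7
net[3] = max(4+7-1, 6+4-1, 20+0) = 20
net[4] = max(4+20-1, 6+7-1, 20+4-1, 19+0) = 23
net[5] = max(4+23-1, 6+20-1, 20+7-1, 19+4-1, 25+0) = 26
net[6] = max(4+26-1, 6+23-1, 20+20-1, 19+7-1, 25+4-1, 39+0) = 39
net[7] = max(4+39-1, 6+26-1, 20+23-1, …, 39+4-1, 31+0) = 42
One optimal plan: pieces 3 + 3 + 1 (2 cuts) → €44 − €2 = €42.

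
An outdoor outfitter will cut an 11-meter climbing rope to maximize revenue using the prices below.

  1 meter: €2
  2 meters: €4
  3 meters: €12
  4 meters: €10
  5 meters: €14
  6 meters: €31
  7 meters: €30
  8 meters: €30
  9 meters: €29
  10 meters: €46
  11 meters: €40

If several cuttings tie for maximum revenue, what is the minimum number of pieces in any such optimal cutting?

Consider every possible first cut. r[k] is the best of p[i]+r[k−i] over all sellable i≤k.
r[1] = 2
r[2] = max(2+2, 4+0) = 4
r[3] = max(2+4, 4+2, 12+0) = 12
r[4] = max(2+12, 4+4, 12+2, 10+0) = 14
r[5] = max(2+14, 4+12, 12+4, 10+2, 14+0) = 16
r[6] = max(2+16, 4+14, 12+12, 10+4, 14+2, 31+0) = 31
r[7] = max(2+31, 4+16, 12+14, …, 31+2, 30+0) = 33
r[8] = max(2+33, 4+31, 12+16, …, 30+2, 30+0) = 35
r[9] = max(2+35, 4+33, 12+31, …, 30+2, 29+0) = 43
r[10] = max(2+43, 4+35, 12+33, …, 29+2, 46+0) = 46
r[11] = max(2+46, 4+43, 12+35, …, 46+2, 40+0) = 48
Maximum revenue is €48.
Now minimize piece count subject to staying optimal: for each k, pieces[k] = 1 + min over i with p[i]+r[k−i]=r[k] of pieces[k−i].
pieces[8] = 2
pieces[9] = 2
pieces[10] = 1
pieces[11] = 2

2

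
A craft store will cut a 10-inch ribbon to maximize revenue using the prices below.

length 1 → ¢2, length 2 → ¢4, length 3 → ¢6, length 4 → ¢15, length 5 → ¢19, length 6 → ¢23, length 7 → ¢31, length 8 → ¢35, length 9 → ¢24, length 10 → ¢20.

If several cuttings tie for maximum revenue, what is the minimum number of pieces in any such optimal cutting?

Build r[k] bottom-up: r[k] = max over allowed piece i of (p[i] + r[k−i]).
r[1] = 2
r[2] = max(2+2, 4+0) = 4
r[3] = max(2+4, 4+2, 6+0) = 6
r[4] = max(2+6, 4+4, 6+2, 15+0) = 15
r[5] = max(2+15, 4+6, 6+4, 15+2, 19+0) = 19
r[6] = max(2+19, 4+15, 6+6, 15+4, 19+2, 23+0) = 23
r[7] = max(2+23, 4+19, 6+15, …, 23+2, 31+0) = 31
r[8] = max(2+31, 4+23, 6+19, …, 31+2, 35+0) = 35
r[9] = max(2+35, 4+31, 6+23, …, 35+2, 24+0) = 37
r[10] = max(2+37, 4+35, 6+31, …, 24+2, 20+0) = 39
Maximum revenue is ¢39.
Now minimize piece count subject to staying optimal: for each k, pieces[k] = 1 + min over i with p[i]+r[k−i]=r[k] of pieces[k−i].
pieces[7] = 1
pieces[8] = 1
pieces[9] = 2
pieces[10] = 2

2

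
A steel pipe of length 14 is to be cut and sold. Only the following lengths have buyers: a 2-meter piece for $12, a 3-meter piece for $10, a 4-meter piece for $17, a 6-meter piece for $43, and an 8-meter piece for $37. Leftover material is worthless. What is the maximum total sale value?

Let best[k] be the best obtainable value from length k. For each k, try every first piece i and keep the best of price[i] + best[k−i].
best[1] = 0
best[2] = 12
best[3] = 12
best[4] = 24  (first piece 2, then best[2]=12)
best[5] = 24
best[6] = 43
best[7] = 43
best[8] = 55  (first piece 2, then best[6]=43)
best[9] = 55
best[10] = 67  (first piece 2, then best[8]=55)
best[11] = 67
best[12] = 86  (first piece 6, then best[6]=43)
best[13] = 86
best[14] = 98  (first piece 2, then best[12]=86)
One optimal cutting: 6 + 6 + 2 → $98.

98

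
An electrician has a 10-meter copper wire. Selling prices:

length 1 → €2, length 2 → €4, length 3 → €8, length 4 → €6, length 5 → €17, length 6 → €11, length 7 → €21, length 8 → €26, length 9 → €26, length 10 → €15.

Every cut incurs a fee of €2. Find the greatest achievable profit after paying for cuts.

Let r[k] be the best obtainable value from length k. For each k, try every first piece i and keep the best of price[i] + r[k−i] minus the 2 cut fee when i<k.
r[1] = 2
r[2] = 4
r[3] = 8
r[4] = 8  (first piece 1, then r[3]=8)
r[5] = 17
r[6] = 17  (first piece 1, then r[5]=17)
r[7] = 21
r[8] = 26
r[9] = 26  (first piece 1, then r[8]=26)
r[10] = 32  (first piece 5, then r[5]=17)
One optimal plan: pieces 5 + 5 (1 cut) → €34 − €2 = €32.

32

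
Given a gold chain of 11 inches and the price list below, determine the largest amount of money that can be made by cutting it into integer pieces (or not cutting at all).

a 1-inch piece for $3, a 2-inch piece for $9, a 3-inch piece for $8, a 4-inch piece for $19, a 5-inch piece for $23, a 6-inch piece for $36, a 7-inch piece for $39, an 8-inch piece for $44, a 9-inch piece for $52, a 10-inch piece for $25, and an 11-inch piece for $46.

Let R[k] be the best obtainable value from length k. For each k, try every first piece i and keep the best of price[i] + R[k−i].
R[1] = 3
R[2] = 9
R[3] = 12  (first piece 1, then R[2]=9)
R[4] = 19
R[5] = 23
R[6] = 36
R[7] = 39  (first piece 1, then R[6]=36)
R[8] = 45  (first piece 2, then R[6]=36)
R[9] = 52
R[10] = 55  (first piece 1, then R[9]=52)
R[11] = 61  (first piece 2, then R[9]=52)
One optimal cutting: 9 + 2 → $52 + $9 = $61.

61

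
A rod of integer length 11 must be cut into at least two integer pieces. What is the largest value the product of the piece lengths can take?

Fill prod[k] for k=2..11: at each k try every first piece i and multiply by the better of (k−i) uncut or prod[k−i].
prod[2] = 1·max(1,0) = 1·1 = 1
prod[3] = 1·max(2,1) = 1·2 = 2
prod[4] = 2·max(2,1) = 2·2 = 4
prod[5] = 2·max(3,2) = 2·3 = 6
prod[6] = 3·max(3,2) = 3·3 = 9
prod[7] = 2·max(5,6) = 2·6 = 12
prod[8] = 2·max(6,9) = 2·9 = 18
prod[9] = 3·max(6,9) = 3·9 = 27
prod[10] = 2·max(8,18) = 2·18 = 36
prod[11] = 2·max(9,27) = 2·27 = 54
One optimal split: 3 + 3 + 3 + 2; product 3·3·3·2 = 54.

54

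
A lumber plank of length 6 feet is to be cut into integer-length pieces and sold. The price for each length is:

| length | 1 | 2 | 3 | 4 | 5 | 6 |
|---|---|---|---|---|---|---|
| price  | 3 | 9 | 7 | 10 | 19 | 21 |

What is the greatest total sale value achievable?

27

Let r[k] be the best obtainable value from length k. For each k, try every first piece i and keep the best of price[i] + r[k−i].
r[1] = 3
r[2] = 9
r[3] = 12  (first piece 1, then r[2]=9)
r[4] = 18  (first piece 2, then r[2]=9)
r[5] = 21  (first piece 1, then r[4]=18)
r[6] = 27  (first piece 2, then r[4]=18)
One optimal cutting: 2 + 2 + 2 → $9 + $9 + $9 = $27.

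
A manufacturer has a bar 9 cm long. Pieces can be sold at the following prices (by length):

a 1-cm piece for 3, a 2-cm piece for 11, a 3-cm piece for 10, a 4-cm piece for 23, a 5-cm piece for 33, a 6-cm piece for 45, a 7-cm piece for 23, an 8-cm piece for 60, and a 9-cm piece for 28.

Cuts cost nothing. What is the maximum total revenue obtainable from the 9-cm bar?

Consider every possible first cut. R[k] is the best of p[i]+R[k−i] over all sellable i≤k.
R[1] = 3
R[2] = 11
R[3] = 14  (first piece 1, then R[2]=11)
R[4] = 23
R[5] = 33
R[6] = 45
R[7] = 48  (first piece 1, then R[6]=45)
R[8] = 60
R[9] = 63  (first piece 1, then R[8]=60)
One optimal cutting: 8 + 1 → 60 + 3 = 63.

63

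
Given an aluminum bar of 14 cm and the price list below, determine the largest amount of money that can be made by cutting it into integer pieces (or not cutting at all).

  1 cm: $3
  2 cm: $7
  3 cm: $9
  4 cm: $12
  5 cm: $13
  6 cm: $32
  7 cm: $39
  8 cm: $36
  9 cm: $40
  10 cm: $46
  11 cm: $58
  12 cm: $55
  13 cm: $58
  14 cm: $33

78

Let R[k] be the best obtainable value from length k. For each k, try every first piece i and keep the best of price[i] + R[k−i].
R[1] = 3
R[2] = max(3+3, 7+0) = 7
R[3] = max(3+7, 7+3, 9+0) = 10
R[4] = max(3+10, 7+7, 9+3, 12+0) = 14
R[5] = max(3+14, 7+10, 9+7, 12+3, 13+0) = 17
R[6] = max(3+17, 7+14, 9+10, 12+7, 13+3, 32+0) = 32
R[7] = max(3+32, 7+17, 9+14, …, 32+3, 39+0) = 39
R[8] = max(3+39, 7+32, 9+17, …, 39+3, 36+0) = 42
R[9] = max(3+42, 7+39, 9+32, …, 36+3, 40+0) = 46
R[10] = max(3+46, 7+42, 9+39, …, 40+3, 46+0) = 49
R[11] = max(3+49, 7+46, 9+42, …, 46+3, 58+0) = 58
R[12] = max(3+58, 7+49, 9+46, …, 58+3, 55+0) = 64
R[13] = max(3+64, 7+58, 9+49, …, 55+3, 58+0) = 71
R[14] = max(3+71, 7+64, 9+58, …, 58+3, 33+0) = 78
One optimal cutting: 7 + 7 → $39 + $39 = $78.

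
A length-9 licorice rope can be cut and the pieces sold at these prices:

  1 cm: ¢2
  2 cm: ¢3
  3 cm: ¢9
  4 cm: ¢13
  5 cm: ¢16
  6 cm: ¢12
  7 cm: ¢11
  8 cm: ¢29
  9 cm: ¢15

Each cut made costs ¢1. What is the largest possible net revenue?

30

Let r[k] be the best obtainable value from length k. For each k, try every first piece i and keep the best of price[i] + r[k−i] minus the 1 cut fee when i<k.
r[1] = 2
r[2] = 3  (first piece 1, then r[1]=2)
r[3] = 9
r[4] = 13
r[5] = 16
r[6] = 17  (first piece 1, then r[5]=16)
r[7] = 21  (first piece 3, then r[4]=13)
r[8] = 29
r[9] = 30  (first piece 1, then r[8]=29)
One optimal plan: pieces 8 + 1 (1 cut) → ¢31 − ¢1 = ¢30.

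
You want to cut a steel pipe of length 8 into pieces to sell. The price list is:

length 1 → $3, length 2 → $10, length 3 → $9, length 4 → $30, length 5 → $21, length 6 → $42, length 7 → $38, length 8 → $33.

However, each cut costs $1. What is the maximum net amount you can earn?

Consider every possible first cut. r[k] is the best of p[i]+r[k−i] over all sellable i≤k, charging 1 whenever i<k.
r[1] = 3
r[2] = max(3+3-1, 10+0) = 10
r[3] = max(3+10-1, 10+3-1, 9+0) = 12
r[4] = max(3+12-1, 10+10-1, 9+3-1, 30+0) = 30
r[5] = max(3+30-1, 10+12-1, 9+10-1, 30+3-1, 21+0) = 32
r[6] = max(3+32-1, 10+30-1, 9+12-1, 30+10-1, 21+3-1, 42+0) = 42
r[7] = max(3+42-1, 10+32-1, 9+30-1, …, 42+3-1, 38+0) = 44
r[8] = max(3+44-1, 10+42-1, 9+32-1, …, 38+3-1, 33+0) = 59
One optimal plan: pieces 4 + 4 (1 cut) → $60 − $1 = $59.

59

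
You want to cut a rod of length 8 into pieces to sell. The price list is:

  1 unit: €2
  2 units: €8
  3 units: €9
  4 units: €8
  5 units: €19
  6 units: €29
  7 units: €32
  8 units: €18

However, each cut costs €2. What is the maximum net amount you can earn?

35

Build v[k] bottom-up: v[k] = max over allowed piece i of (p[i] + v[k−i]) − 2 per cut.
v[1] = 2
v[2] = 8
v[3] = 9
v[4] = 14  (first piece 2, then v[2]=8)
v[5] = 19
v[6] = 29
v[7] = 32
v[8] = 35  (first piece 2, then v[6]=29)
One optimal plan: pieces 6 + 2 (1 cut) → €37 − €2 = €35.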